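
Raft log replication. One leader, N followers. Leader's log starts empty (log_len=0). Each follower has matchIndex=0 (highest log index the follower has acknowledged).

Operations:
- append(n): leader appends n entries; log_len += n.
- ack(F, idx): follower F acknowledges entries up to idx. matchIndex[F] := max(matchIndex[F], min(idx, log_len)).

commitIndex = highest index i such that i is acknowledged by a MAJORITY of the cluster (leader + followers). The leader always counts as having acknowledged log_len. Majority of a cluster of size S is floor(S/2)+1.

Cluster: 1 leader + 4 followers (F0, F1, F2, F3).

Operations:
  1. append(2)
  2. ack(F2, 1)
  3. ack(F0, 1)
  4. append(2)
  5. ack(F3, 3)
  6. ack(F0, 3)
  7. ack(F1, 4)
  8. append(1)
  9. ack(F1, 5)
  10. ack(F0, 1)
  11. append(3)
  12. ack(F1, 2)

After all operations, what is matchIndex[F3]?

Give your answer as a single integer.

Answer: 3

Derivation:
Op 1: append 2 -> log_len=2
Op 2: F2 acks idx 1 -> match: F0=0 F1=0 F2=1 F3=0; commitIndex=0
Op 3: F0 acks idx 1 -> match: F0=1 F1=0 F2=1 F3=0; commitIndex=1
Op 4: append 2 -> log_len=4
Op 5: F3 acks idx 3 -> match: F0=1 F1=0 F2=1 F3=3; commitIndex=1
Op 6: F0 acks idx 3 -> match: F0=3 F1=0 F2=1 F3=3; commitIndex=3
Op 7: F1 acks idx 4 -> match: F0=3 F1=4 F2=1 F3=3; commitIndex=3
Op 8: append 1 -> log_len=5
Op 9: F1 acks idx 5 -> match: F0=3 F1=5 F2=1 F3=3; commitIndex=3
Op 10: F0 acks idx 1 -> match: F0=3 F1=5 F2=1 F3=3; commitIndex=3
Op 11: append 3 -> log_len=8
Op 12: F1 acks idx 2 -> match: F0=3 F1=5 F2=1 F3=3; commitIndex=3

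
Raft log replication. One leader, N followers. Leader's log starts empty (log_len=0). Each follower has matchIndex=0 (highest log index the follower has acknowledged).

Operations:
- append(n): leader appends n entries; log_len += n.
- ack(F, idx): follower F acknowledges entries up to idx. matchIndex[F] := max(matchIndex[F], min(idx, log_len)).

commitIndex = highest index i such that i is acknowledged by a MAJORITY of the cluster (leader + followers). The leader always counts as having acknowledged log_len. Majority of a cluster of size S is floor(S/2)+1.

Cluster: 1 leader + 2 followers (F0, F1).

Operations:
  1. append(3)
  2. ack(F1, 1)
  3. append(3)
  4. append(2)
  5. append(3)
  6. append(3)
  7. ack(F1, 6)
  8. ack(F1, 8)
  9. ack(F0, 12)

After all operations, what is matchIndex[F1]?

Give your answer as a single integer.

Answer: 8

Derivation:
Op 1: append 3 -> log_len=3
Op 2: F1 acks idx 1 -> match: F0=0 F1=1; commitIndex=1
Op 3: append 3 -> log_len=6
Op 4: append 2 -> log_len=8
Op 5: append 3 -> log_len=11
Op 6: append 3 -> log_len=14
Op 7: F1 acks idx 6 -> match: F0=0 F1=6; commitIndex=6
Op 8: F1 acks idx 8 -> match: F0=0 F1=8; commitIndex=8
Op 9: F0 acks idx 12 -> match: F0=12 F1=8; commitIndex=12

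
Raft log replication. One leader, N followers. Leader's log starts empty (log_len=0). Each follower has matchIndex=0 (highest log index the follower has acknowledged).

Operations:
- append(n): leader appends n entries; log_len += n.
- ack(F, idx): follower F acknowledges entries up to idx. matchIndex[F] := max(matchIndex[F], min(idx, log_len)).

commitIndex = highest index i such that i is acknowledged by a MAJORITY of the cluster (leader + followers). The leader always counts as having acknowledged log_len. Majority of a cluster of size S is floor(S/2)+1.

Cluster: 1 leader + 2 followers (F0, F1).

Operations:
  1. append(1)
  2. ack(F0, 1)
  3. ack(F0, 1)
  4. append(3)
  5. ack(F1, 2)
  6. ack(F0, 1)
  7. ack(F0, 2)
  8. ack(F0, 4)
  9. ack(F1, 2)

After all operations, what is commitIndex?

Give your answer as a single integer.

Answer: 4

Derivation:
Op 1: append 1 -> log_len=1
Op 2: F0 acks idx 1 -> match: F0=1 F1=0; commitIndex=1
Op 3: F0 acks idx 1 -> match: F0=1 F1=0; commitIndex=1
Op 4: append 3 -> log_len=4
Op 5: F1 acks idx 2 -> match: F0=1 F1=2; commitIndex=2
Op 6: F0 acks idx 1 -> match: F0=1 F1=2; commitIndex=2
Op 7: F0 acks idx 2 -> match: F0=2 F1=2; commitIndex=2
Op 8: F0 acks idx 4 -> match: F0=4 F1=2; commitIndex=4
Op 9: F1 acks idx 2 -> match: F0=4 F1=2; commitIndex=4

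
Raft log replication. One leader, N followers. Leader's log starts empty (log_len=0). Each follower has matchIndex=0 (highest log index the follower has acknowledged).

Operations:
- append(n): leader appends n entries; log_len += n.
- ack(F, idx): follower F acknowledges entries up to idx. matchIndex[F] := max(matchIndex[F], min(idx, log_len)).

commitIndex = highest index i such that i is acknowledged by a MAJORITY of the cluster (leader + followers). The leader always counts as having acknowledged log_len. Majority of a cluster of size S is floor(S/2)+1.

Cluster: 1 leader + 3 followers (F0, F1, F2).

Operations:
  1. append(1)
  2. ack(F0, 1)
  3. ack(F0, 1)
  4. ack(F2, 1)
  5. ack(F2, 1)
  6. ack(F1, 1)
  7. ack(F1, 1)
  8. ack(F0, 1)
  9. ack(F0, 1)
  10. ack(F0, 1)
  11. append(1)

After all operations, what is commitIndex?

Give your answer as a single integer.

Answer: 1

Derivation:
Op 1: append 1 -> log_len=1
Op 2: F0 acks idx 1 -> match: F0=1 F1=0 F2=0; commitIndex=0
Op 3: F0 acks idx 1 -> match: F0=1 F1=0 F2=0; commitIndex=0
Op 4: F2 acks idx 1 -> match: F0=1 F1=0 F2=1; commitIndex=1
Op 5: F2 acks idx 1 -> match: F0=1 F1=0 F2=1; commitIndex=1
Op 6: F1 acks idx 1 -> match: F0=1 F1=1 F2=1; commitIndex=1
Op 7: F1 acks idx 1 -> match: F0=1 F1=1 F2=1; commitIndex=1
Op 8: F0 acks idx 1 -> match: F0=1 F1=1 F2=1; commitIndex=1
Op 9: F0 acks idx 1 -> match: F0=1 F1=1 F2=1; commitIndex=1
Op 10: F0 acks idx 1 -> match: F0=1 F1=1 F2=1; commitIndex=1
Op 11: append 1 -> log_len=2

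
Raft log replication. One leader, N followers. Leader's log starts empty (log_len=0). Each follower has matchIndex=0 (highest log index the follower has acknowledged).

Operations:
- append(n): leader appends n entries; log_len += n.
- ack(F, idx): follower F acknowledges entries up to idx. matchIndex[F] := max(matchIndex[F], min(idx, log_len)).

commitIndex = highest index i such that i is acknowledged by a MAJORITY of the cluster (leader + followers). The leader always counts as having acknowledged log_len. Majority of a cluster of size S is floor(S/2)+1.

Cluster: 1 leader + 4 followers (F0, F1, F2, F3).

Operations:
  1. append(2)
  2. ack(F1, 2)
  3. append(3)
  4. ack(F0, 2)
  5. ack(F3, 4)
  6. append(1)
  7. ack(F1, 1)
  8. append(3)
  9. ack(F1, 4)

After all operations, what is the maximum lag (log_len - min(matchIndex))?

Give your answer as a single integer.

Op 1: append 2 -> log_len=2
Op 2: F1 acks idx 2 -> match: F0=0 F1=2 F2=0 F3=0; commitIndex=0
Op 3: append 3 -> log_len=5
Op 4: F0 acks idx 2 -> match: F0=2 F1=2 F2=0 F3=0; commitIndex=2
Op 5: F3 acks idx 4 -> match: F0=2 F1=2 F2=0 F3=4; commitIndex=2
Op 6: append 1 -> log_len=6
Op 7: F1 acks idx 1 -> match: F0=2 F1=2 F2=0 F3=4; commitIndex=2
Op 8: append 3 -> log_len=9
Op 9: F1 acks idx 4 -> match: F0=2 F1=4 F2=0 F3=4; commitIndex=4

Answer: 9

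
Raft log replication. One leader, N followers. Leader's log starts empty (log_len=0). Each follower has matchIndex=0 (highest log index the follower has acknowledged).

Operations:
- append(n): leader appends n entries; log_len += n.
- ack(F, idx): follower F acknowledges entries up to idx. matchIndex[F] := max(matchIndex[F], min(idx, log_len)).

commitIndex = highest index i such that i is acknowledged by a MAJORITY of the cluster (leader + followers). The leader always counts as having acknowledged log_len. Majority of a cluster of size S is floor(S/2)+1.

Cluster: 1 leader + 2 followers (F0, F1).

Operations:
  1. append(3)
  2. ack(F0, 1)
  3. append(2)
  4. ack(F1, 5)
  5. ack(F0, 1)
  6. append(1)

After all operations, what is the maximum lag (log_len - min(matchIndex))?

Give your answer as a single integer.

Op 1: append 3 -> log_len=3
Op 2: F0 acks idx 1 -> match: F0=1 F1=0; commitIndex=1
Op 3: append 2 -> log_len=5
Op 4: F1 acks idx 5 -> match: F0=1 F1=5; commitIndex=5
Op 5: F0 acks idx 1 -> match: F0=1 F1=5; commitIndex=5
Op 6: append 1 -> log_len=6

Answer: 5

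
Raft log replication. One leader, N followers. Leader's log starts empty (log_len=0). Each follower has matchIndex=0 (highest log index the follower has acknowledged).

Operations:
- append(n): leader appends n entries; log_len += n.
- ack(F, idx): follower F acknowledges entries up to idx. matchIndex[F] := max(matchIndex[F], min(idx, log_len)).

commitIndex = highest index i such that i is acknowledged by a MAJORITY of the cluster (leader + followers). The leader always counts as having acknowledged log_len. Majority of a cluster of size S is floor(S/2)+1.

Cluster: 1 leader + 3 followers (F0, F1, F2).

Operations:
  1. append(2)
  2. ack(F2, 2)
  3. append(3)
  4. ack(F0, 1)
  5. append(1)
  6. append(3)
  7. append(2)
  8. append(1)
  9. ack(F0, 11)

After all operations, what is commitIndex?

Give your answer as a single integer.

Answer: 2

Derivation:
Op 1: append 2 -> log_len=2
Op 2: F2 acks idx 2 -> match: F0=0 F1=0 F2=2; commitIndex=0
Op 3: append 3 -> log_len=5
Op 4: F0 acks idx 1 -> match: F0=1 F1=0 F2=2; commitIndex=1
Op 5: append 1 -> log_len=6
Op 6: append 3 -> log_len=9
Op 7: append 2 -> log_len=11
Op 8: append 1 -> log_len=12
Op 9: F0 acks idx 11 -> match: F0=11 F1=0 F2=2; commitIndex=2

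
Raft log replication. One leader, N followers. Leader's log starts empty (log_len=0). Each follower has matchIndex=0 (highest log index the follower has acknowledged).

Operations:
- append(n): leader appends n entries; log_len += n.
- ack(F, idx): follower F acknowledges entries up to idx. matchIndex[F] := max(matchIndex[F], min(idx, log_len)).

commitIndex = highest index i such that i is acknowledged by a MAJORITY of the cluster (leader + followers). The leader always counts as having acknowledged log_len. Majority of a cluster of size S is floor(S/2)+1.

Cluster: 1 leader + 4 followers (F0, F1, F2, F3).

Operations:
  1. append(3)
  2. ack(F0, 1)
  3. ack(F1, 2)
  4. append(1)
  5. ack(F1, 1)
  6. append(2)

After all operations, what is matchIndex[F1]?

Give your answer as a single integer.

Answer: 2

Derivation:
Op 1: append 3 -> log_len=3
Op 2: F0 acks idx 1 -> match: F0=1 F1=0 F2=0 F3=0; commitIndex=0
Op 3: F1 acks idx 2 -> match: F0=1 F1=2 F2=0 F3=0; commitIndex=1
Op 4: append 1 -> log_len=4
Op 5: F1 acks idx 1 -> match: F0=1 F1=2 F2=0 F3=0; commitIndex=1
Op 6: append 2 -> log_len=6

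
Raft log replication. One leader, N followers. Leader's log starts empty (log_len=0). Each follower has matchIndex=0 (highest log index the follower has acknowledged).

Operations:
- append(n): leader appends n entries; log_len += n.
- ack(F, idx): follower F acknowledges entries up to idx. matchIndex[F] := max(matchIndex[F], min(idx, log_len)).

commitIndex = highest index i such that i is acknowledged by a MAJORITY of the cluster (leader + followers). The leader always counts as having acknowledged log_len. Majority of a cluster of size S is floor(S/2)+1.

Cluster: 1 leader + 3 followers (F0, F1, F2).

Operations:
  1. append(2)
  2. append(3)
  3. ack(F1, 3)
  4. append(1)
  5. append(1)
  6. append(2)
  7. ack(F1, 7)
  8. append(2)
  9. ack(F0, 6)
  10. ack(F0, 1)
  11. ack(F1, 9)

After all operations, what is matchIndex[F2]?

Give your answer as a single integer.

Answer: 0

Derivation:
Op 1: append 2 -> log_len=2
Op 2: append 3 -> log_len=5
Op 3: F1 acks idx 3 -> match: F0=0 F1=3 F2=0; commitIndex=0
Op 4: append 1 -> log_len=6
Op 5: append 1 -> log_len=7
Op 6: append 2 -> log_len=9
Op 7: F1 acks idx 7 -> match: F0=0 F1=7 F2=0; commitIndex=0
Op 8: append 2 -> log_len=11
Op 9: F0 acks idx 6 -> match: F0=6 F1=7 F2=0; commitIndex=6
Op 10: F0 acks idx 1 -> match: F0=6 F1=7 F2=0; commitIndex=6
Op 11: F1 acks idx 9 -> match: F0=6 F1=9 F2=0; commitIndex=6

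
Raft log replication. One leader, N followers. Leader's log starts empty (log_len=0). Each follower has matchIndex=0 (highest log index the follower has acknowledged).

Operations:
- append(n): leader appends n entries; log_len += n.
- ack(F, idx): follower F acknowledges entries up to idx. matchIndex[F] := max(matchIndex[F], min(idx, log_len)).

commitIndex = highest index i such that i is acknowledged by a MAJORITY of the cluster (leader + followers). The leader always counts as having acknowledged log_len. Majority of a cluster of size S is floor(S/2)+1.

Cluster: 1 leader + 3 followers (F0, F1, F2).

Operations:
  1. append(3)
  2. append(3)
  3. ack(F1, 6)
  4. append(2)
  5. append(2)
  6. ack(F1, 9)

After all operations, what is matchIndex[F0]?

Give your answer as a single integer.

Answer: 0

Derivation:
Op 1: append 3 -> log_len=3
Op 2: append 3 -> log_len=6
Op 3: F1 acks idx 6 -> match: F0=0 F1=6 F2=0; commitIndex=0
Op 4: append 2 -> log_len=8
Op 5: append 2 -> log_len=10
Op 6: F1 acks idx 9 -> match: F0=0 F1=9 F2=0; commitIndex=0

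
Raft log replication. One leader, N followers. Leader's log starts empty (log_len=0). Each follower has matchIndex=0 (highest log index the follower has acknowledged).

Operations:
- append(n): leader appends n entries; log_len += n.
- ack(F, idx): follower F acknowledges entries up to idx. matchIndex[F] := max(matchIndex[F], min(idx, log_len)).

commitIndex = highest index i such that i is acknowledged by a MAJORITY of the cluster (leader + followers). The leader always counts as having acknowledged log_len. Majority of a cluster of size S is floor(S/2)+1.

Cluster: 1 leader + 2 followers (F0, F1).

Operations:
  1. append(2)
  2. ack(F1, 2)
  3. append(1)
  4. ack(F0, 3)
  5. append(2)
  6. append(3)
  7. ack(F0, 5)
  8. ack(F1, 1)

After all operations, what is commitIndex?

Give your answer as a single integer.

Answer: 5

Derivation:
Op 1: append 2 -> log_len=2
Op 2: F1 acks idx 2 -> match: F0=0 F1=2; commitIndex=2
Op 3: append 1 -> log_len=3
Op 4: F0 acks idx 3 -> match: F0=3 F1=2; commitIndex=3
Op 5: append 2 -> log_len=5
Op 6: append 3 -> log_len=8
Op 7: F0 acks idx 5 -> match: F0=5 F1=2; commitIndex=5
Op 8: F1 acks idx 1 -> match: F0=5 F1=2; commitIndex=5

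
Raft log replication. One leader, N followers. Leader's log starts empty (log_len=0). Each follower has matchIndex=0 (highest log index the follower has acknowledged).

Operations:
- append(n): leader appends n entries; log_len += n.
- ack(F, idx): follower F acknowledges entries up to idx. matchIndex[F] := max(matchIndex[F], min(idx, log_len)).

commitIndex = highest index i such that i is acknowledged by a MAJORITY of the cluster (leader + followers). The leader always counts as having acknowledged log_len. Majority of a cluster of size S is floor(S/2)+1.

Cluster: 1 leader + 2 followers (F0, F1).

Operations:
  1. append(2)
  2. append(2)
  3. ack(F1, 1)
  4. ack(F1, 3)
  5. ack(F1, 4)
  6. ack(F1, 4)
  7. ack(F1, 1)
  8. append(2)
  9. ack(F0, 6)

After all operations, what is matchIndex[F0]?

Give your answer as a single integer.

Op 1: append 2 -> log_len=2
Op 2: append 2 -> log_len=4
Op 3: F1 acks idx 1 -> match: F0=0 F1=1; commitIndex=1
Op 4: F1 acks idx 3 -> match: F0=0 F1=3; commitIndex=3
Op 5: F1 acks idx 4 -> match: F0=0 F1=4; commitIndex=4
Op 6: F1 acks idx 4 -> match: F0=0 F1=4; commitIndex=4
Op 7: F1 acks idx 1 -> match: F0=0 F1=4; commitIndex=4
Op 8: append 2 -> log_len=6
Op 9: F0 acks idx 6 -> match: F0=6 F1=4; commitIndex=6

Answer: 6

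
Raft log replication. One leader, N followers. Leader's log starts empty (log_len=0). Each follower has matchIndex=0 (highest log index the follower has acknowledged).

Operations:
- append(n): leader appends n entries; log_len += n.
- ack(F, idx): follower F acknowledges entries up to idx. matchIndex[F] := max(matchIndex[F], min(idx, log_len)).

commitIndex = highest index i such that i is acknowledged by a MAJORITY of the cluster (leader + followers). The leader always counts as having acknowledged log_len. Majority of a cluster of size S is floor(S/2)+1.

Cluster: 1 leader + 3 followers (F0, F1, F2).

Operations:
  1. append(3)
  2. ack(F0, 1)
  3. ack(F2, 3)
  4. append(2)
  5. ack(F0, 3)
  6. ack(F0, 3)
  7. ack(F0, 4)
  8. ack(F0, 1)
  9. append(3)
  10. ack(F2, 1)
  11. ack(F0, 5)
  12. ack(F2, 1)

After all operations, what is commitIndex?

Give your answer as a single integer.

Op 1: append 3 -> log_len=3
Op 2: F0 acks idx 1 -> match: F0=1 F1=0 F2=0; commitIndex=0
Op 3: F2 acks idx 3 -> match: F0=1 F1=0 F2=3; commitIndex=1
Op 4: append 2 -> log_len=5
Op 5: F0 acks idx 3 -> match: F0=3 F1=0 F2=3; commitIndex=3
Op 6: F0 acks idx 3 -> match: F0=3 F1=0 F2=3; commitIndex=3
Op 7: F0 acks idx 4 -> match: F0=4 F1=0 F2=3; commitIndex=3
Op 8: F0 acks idx 1 -> match: F0=4 F1=0 F2=3; commitIndex=3
Op 9: append 3 -> log_len=8
Op 10: F2 acks idx 1 -> match: F0=4 F1=0 F2=3; commitIndex=3
Op 11: F0 acks idx 5 -> match: F0=5 F1=0 F2=3; commitIndex=3
Op 12: F2 acks idx 1 -> match: F0=5 F1=0 F2=3; commitIndex=3

Answer: 3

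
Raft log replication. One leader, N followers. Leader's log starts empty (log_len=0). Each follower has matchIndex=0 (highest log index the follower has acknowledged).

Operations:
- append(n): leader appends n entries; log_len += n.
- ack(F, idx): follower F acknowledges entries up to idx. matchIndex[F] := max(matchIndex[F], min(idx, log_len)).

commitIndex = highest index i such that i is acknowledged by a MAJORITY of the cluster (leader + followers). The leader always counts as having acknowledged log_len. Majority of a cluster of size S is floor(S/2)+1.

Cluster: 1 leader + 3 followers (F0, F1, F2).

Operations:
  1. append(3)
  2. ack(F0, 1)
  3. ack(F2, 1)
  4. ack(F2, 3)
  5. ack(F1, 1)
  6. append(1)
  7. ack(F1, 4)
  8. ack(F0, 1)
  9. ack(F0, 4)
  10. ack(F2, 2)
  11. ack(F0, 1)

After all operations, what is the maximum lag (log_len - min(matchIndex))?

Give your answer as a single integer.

Op 1: append 3 -> log_len=3
Op 2: F0 acks idx 1 -> match: F0=1 F1=0 F2=0; commitIndex=0
Op 3: F2 acks idx 1 -> match: F0=1 F1=0 F2=1; commitIndex=1
Op 4: F2 acks idx 3 -> match: F0=1 F1=0 F2=3; commitIndex=1
Op 5: F1 acks idx 1 -> match: F0=1 F1=1 F2=3; commitIndex=1
Op 6: append 1 -> log_len=4
Op 7: F1 acks idx 4 -> match: F0=1 F1=4 F2=3; commitIndex=3
Op 8: F0 acks idx 1 -> match: F0=1 F1=4 F2=3; commitIndex=3
Op 9: F0 acks idx 4 -> match: F0=4 F1=4 F2=3; commitIndex=4
Op 10: F2 acks idx 2 -> match: F0=4 F1=4 F2=3; commitIndex=4
Op 11: F0 acks idx 1 -> match: F0=4 F1=4 F2=3; commitIndex=4

Answer: 1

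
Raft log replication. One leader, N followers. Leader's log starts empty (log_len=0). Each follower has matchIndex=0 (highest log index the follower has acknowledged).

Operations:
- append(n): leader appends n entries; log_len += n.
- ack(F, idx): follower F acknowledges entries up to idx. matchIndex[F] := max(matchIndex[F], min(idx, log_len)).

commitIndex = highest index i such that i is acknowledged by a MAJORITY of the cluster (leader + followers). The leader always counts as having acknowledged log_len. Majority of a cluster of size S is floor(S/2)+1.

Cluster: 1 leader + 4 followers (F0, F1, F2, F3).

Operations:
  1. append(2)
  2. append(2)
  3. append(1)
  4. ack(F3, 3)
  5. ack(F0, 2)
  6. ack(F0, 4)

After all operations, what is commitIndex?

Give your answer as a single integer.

Answer: 3

Derivation:
Op 1: append 2 -> log_len=2
Op 2: append 2 -> log_len=4
Op 3: append 1 -> log_len=5
Op 4: F3 acks idx 3 -> match: F0=0 F1=0 F2=0 F3=3; commitIndex=0
Op 5: F0 acks idx 2 -> match: F0=2 F1=0 F2=0 F3=3; commitIndex=2
Op 6: F0 acks idx 4 -> match: F0=4 F1=0 F2=0 F3=3; commitIndex=3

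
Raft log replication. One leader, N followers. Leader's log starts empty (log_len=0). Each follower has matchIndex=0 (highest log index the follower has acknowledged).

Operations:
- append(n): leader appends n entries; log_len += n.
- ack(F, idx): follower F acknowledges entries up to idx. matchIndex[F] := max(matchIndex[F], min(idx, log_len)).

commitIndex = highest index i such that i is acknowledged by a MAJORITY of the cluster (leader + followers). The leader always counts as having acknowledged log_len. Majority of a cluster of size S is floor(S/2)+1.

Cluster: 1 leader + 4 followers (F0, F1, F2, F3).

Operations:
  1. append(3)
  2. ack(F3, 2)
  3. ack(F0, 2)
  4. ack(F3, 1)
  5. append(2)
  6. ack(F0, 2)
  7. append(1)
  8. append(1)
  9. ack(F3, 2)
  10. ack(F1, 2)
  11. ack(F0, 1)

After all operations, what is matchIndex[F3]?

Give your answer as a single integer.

Answer: 2

Derivation:
Op 1: append 3 -> log_len=3
Op 2: F3 acks idx 2 -> match: F0=0 F1=0 F2=0 F3=2; commitIndex=0
Op 3: F0 acks idx 2 -> match: F0=2 F1=0 F2=0 F3=2; commitIndex=2
Op 4: F3 acks idx 1 -> match: F0=2 F1=0 F2=0 F3=2; commitIndex=2
Op 5: append 2 -> log_len=5
Op 6: F0 acks idx 2 -> match: F0=2 F1=0 F2=0 F3=2; commitIndex=2
Op 7: append 1 -> log_len=6
Op 8: append 1 -> log_len=7
Op 9: F3 acks idx 2 -> match: F0=2 F1=0 F2=0 F3=2; commitIndex=2
Op 10: F1 acks idx 2 -> match: F0=2 F1=2 F2=0 F3=2; commitIndex=2
Op 11: F0 acks idx 1 -> match: F0=2 F1=2 F2=0 F3=2; commitIndex=2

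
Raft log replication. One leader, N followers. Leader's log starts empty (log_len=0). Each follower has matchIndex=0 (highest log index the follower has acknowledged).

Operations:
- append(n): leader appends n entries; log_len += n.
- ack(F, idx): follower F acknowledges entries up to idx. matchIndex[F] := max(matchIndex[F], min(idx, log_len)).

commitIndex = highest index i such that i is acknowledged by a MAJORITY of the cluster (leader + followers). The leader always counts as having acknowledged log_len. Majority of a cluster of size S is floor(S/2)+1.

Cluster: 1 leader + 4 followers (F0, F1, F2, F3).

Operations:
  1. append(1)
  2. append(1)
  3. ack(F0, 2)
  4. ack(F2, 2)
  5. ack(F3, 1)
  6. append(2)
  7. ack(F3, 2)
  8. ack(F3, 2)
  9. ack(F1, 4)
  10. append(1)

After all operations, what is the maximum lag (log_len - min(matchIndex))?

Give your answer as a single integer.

Answer: 3

Derivation:
Op 1: append 1 -> log_len=1
Op 2: append 1 -> log_len=2
Op 3: F0 acks idx 2 -> match: F0=2 F1=0 F2=0 F3=0; commitIndex=0
Op 4: F2 acks idx 2 -> match: F0=2 F1=0 F2=2 F3=0; commitIndex=2
Op 5: F3 acks idx 1 -> match: F0=2 F1=0 F2=2 F3=1; commitIndex=2
Op 6: append 2 -> log_len=4
Op 7: F3 acks idx 2 -> match: F0=2 F1=0 F2=2 F3=2; commitIndex=2
Op 8: F3 acks idx 2 -> match: F0=2 F1=0 F2=2 F3=2; commitIndex=2
Op 9: F1 acks idx 4 -> match: F0=2 F1=4 F2=2 F3=2; commitIndex=2
Op 10: append 1 -> log_len=5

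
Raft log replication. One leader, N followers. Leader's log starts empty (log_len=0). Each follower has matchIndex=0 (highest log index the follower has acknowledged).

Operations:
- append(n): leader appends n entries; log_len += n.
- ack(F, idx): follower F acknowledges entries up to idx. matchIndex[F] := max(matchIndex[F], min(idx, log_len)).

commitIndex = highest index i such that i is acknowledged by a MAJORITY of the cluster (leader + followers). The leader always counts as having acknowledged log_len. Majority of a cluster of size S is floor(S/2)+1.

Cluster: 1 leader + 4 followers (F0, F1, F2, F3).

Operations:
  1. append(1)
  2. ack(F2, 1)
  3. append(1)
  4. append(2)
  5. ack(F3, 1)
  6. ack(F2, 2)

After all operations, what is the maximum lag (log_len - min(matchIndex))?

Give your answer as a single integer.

Answer: 4

Derivation:
Op 1: append 1 -> log_len=1
Op 2: F2 acks idx 1 -> match: F0=0 F1=0 F2=1 F3=0; commitIndex=0
Op 3: append 1 -> log_len=2
Op 4: append 2 -> log_len=4
Op 5: F3 acks idx 1 -> match: F0=0 F1=0 F2=1 F3=1; commitIndex=1
Op 6: F2 acks idx 2 -> match: F0=0 F1=0 F2=2 F3=1; commitIndex=1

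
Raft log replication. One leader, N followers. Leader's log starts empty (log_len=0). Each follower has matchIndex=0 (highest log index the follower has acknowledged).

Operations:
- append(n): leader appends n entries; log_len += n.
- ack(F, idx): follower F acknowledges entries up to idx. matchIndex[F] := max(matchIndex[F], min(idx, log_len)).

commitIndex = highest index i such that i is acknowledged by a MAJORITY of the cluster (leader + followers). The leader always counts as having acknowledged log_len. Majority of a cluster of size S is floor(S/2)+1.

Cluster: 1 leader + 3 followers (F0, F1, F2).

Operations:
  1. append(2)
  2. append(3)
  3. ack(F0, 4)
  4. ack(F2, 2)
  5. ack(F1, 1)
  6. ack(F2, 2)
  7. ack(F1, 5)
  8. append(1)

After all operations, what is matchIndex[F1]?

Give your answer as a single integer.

Answer: 5

Derivation:
Op 1: append 2 -> log_len=2
Op 2: append 3 -> log_len=5
Op 3: F0 acks idx 4 -> match: F0=4 F1=0 F2=0; commitIndex=0
Op 4: F2 acks idx 2 -> match: F0=4 F1=0 F2=2; commitIndex=2
Op 5: F1 acks idx 1 -> match: F0=4 F1=1 F2=2; commitIndex=2
Op 6: F2 acks idx 2 -> match: F0=4 F1=1 F2=2; commitIndex=2
Op 7: F1 acks idx 5 -> match: F0=4 F1=5 F2=2; commitIndex=4
Op 8: append 1 -> log_len=6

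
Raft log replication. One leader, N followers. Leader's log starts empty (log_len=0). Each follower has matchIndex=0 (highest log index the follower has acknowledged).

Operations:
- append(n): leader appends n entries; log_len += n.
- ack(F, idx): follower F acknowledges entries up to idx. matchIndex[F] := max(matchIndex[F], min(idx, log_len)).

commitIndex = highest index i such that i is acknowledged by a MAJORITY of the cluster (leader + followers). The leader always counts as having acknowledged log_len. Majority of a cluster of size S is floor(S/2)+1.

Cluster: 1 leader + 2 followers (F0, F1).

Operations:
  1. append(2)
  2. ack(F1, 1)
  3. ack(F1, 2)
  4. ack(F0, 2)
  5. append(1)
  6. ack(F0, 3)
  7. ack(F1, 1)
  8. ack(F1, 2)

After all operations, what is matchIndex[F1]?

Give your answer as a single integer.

Op 1: append 2 -> log_len=2
Op 2: F1 acks idx 1 -> match: F0=0 F1=1; commitIndex=1
Op 3: F1 acks idx 2 -> match: F0=0 F1=2; commitIndex=2
Op 4: F0 acks idx 2 -> match: F0=2 F1=2; commitIndex=2
Op 5: append 1 -> log_len=3
Op 6: F0 acks idx 3 -> match: F0=3 F1=2; commitIndex=3
Op 7: F1 acks idx 1 -> match: F0=3 F1=2; commitIndex=3
Op 8: F1 acks idx 2 -> match: F0=3 F1=2; commitIndex=3

Answer: 2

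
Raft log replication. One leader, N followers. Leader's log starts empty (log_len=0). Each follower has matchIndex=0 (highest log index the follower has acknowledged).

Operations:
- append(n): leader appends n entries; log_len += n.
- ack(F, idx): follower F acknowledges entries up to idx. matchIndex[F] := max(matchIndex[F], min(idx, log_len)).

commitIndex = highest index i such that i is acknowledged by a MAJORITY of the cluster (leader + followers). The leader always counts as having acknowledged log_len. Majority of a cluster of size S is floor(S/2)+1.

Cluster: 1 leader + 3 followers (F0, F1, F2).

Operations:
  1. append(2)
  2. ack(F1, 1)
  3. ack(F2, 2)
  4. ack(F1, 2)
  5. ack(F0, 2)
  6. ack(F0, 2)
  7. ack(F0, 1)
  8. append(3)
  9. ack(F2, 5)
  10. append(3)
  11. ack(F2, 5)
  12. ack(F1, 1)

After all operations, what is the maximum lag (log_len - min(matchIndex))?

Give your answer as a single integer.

Op 1: append 2 -> log_len=2
Op 2: F1 acks idx 1 -> match: F0=0 F1=1 F2=0; commitIndex=0
Op 3: F2 acks idx 2 -> match: F0=0 F1=1 F2=2; commitIndex=1
Op 4: F1 acks idx 2 -> match: F0=0 F1=2 F2=2; commitIndex=2
Op 5: F0 acks idx 2 -> match: F0=2 F1=2 F2=2; commitIndex=2
Op 6: F0 acks idx 2 -> match: F0=2 F1=2 F2=2; commitIndex=2
Op 7: F0 acks idx 1 -> match: F0=2 F1=2 F2=2; commitIndex=2
Op 8: append 3 -> log_len=5
Op 9: F2 acks idx 5 -> match: F0=2 F1=2 F2=5; commitIndex=2
Op 10: append 3 -> log_len=8
Op 11: F2 acks idx 5 -> match: F0=2 F1=2 F2=5; commitIndex=2
Op 12: F1 acks idx 1 -> match: F0=2 F1=2 F2=5; commitIndex=2

Answer: 6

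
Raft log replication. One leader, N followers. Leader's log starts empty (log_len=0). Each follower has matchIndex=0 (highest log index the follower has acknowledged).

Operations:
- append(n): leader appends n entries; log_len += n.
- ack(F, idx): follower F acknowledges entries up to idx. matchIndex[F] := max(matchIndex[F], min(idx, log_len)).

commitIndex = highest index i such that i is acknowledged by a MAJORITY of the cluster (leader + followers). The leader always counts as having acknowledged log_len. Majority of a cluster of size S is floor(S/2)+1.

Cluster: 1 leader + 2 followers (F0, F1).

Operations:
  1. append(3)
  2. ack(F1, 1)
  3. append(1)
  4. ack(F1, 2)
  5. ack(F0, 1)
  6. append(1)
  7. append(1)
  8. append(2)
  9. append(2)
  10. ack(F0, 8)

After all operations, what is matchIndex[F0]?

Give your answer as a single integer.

Answer: 8

Derivation:
Op 1: append 3 -> log_len=3
Op 2: F1 acks idx 1 -> match: F0=0 F1=1; commitIndex=1
Op 3: append 1 -> log_len=4
Op 4: F1 acks idx 2 -> match: F0=0 F1=2; commitIndex=2
Op 5: F0 acks idx 1 -> match: F0=1 F1=2; commitIndex=2
Op 6: append 1 -> log_len=5
Op 7: append 1 -> log_len=6
Op 8: append 2 -> log_len=8
Op 9: append 2 -> log_len=10
Op 10: F0 acks idx 8 -> match: F0=8 F1=2; commitIndex=8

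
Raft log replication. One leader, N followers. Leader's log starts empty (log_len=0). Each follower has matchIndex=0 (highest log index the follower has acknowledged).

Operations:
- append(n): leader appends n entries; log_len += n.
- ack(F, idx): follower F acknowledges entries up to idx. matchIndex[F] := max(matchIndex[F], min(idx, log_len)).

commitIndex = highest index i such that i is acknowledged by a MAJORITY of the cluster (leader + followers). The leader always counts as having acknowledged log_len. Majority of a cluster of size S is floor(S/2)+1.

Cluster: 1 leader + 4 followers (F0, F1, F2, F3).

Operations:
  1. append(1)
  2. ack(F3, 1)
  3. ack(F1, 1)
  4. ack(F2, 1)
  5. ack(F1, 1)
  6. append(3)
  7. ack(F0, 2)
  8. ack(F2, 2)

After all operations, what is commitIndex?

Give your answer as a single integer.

Op 1: append 1 -> log_len=1
Op 2: F3 acks idx 1 -> match: F0=0 F1=0 F2=0 F3=1; commitIndex=0
Op 3: F1 acks idx 1 -> match: F0=0 F1=1 F2=0 F3=1; commitIndex=1
Op 4: F2 acks idx 1 -> match: F0=0 F1=1 F2=1 F3=1; commitIndex=1
Op 5: F1 acks idx 1 -> match: F0=0 F1=1 F2=1 F3=1; commitIndex=1
Op 6: append 3 -> log_len=4
Op 7: F0 acks idx 2 -> match: F0=2 F1=1 F2=1 F3=1; commitIndex=1
Op 8: F2 acks idx 2 -> match: F0=2 F1=1 F2=2 F3=1; commitIndex=2

Answer: 2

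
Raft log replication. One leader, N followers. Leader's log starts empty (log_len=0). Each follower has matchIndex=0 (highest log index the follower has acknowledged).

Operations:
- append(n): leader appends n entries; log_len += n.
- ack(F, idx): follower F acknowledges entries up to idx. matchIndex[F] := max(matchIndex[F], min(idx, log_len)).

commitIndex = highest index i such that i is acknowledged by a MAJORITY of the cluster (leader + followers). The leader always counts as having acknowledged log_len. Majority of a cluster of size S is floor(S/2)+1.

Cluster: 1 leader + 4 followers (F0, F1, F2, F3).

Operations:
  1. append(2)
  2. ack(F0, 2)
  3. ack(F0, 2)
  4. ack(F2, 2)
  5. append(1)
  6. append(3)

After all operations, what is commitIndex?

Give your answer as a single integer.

Answer: 2

Derivation:
Op 1: append 2 -> log_len=2
Op 2: F0 acks idx 2 -> match: F0=2 F1=0 F2=0 F3=0; commitIndex=0
Op 3: F0 acks idx 2 -> match: F0=2 F1=0 F2=0 F3=0; commitIndex=0
Op 4: F2 acks idx 2 -> match: F0=2 F1=0 F2=2 F3=0; commitIndex=2
Op 5: append 1 -> log_len=3
Op 6: append 3 -> log_len=6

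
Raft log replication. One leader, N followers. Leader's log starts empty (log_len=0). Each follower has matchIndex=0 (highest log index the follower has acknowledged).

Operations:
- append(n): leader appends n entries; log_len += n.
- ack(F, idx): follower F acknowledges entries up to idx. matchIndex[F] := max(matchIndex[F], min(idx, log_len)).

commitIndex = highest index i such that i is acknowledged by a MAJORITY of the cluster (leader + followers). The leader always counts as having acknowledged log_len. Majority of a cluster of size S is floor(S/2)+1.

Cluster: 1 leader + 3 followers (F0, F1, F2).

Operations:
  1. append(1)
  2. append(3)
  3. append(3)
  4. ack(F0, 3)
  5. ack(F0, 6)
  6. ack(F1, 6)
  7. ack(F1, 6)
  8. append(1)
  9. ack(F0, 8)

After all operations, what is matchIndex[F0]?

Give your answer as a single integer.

Op 1: append 1 -> log_len=1
Op 2: append 3 -> log_len=4
Op 3: append 3 -> log_len=7
Op 4: F0 acks idx 3 -> match: F0=3 F1=0 F2=0; commitIndex=0
Op 5: F0 acks idx 6 -> match: F0=6 F1=0 F2=0; commitIndex=0
Op 6: F1 acks idx 6 -> match: F0=6 F1=6 F2=0; commitIndex=6
Op 7: F1 acks idx 6 -> match: F0=6 F1=6 F2=0; commitIndex=6
Op 8: append 1 -> log_len=8
Op 9: F0 acks idx 8 -> match: F0=8 F1=6 F2=0; commitIndex=6

Answer: 8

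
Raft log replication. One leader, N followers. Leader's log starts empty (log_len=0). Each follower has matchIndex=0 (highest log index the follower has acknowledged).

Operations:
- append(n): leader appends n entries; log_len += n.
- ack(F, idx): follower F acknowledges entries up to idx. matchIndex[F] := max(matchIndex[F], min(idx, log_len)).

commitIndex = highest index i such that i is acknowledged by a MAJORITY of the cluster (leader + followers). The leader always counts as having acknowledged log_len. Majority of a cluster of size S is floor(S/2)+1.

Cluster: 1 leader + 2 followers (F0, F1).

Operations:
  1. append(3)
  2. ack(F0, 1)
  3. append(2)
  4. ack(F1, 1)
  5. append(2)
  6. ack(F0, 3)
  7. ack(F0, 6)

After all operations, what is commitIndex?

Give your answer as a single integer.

Answer: 6

Derivation:
Op 1: append 3 -> log_len=3
Op 2: F0 acks idx 1 -> match: F0=1 F1=0; commitIndex=1
Op 3: append 2 -> log_len=5
Op 4: F1 acks idx 1 -> match: F0=1 F1=1; commitIndex=1
Op 5: append 2 -> log_len=7
Op 6: F0 acks idx 3 -> match: F0=3 F1=1; commitIndex=3
Op 7: F0 acks idx 6 -> match: F0=6 F1=1; commitIndex=6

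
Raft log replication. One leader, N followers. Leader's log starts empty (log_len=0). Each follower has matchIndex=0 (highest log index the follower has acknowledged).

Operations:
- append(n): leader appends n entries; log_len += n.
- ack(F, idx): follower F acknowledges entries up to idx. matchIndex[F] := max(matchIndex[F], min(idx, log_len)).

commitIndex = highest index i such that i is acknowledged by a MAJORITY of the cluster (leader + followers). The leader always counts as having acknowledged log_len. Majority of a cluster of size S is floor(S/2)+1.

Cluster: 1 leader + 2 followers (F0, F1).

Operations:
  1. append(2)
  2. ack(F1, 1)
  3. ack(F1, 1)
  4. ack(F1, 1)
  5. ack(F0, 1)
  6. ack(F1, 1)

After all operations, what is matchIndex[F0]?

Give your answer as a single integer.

Op 1: append 2 -> log_len=2
Op 2: F1 acks idx 1 -> match: F0=0 F1=1; commitIndex=1
Op 3: F1 acks idx 1 -> match: F0=0 F1=1; commitIndex=1
Op 4: F1 acks idx 1 -> match: F0=0 F1=1; commitIndex=1
Op 5: F0 acks idx 1 -> match: F0=1 F1=1; commitIndex=1
Op 6: F1 acks idx 1 -> match: F0=1 F1=1; commitIndex=1

Answer: 1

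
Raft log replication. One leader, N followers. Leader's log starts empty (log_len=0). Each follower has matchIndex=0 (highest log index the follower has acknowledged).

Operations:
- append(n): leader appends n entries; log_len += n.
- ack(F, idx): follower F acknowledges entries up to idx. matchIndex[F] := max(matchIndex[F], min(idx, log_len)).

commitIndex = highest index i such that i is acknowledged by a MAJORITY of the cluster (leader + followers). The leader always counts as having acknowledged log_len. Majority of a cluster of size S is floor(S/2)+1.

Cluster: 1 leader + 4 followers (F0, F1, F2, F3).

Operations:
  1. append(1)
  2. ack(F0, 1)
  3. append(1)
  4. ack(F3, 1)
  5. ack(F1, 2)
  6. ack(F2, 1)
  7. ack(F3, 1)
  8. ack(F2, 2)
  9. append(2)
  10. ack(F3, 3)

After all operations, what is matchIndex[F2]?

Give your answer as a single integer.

Answer: 2

Derivation:
Op 1: append 1 -> log_len=1
Op 2: F0 acks idx 1 -> match: F0=1 F1=0 F2=0 F3=0; commitIndex=0
Op 3: append 1 -> log_len=2
Op 4: F3 acks idx 1 -> match: F0=1 F1=0 F2=0 F3=1; commitIndex=1
Op 5: F1 acks idx 2 -> match: F0=1 F1=2 F2=0 F3=1; commitIndex=1
Op 6: F2 acks idx 1 -> match: F0=1 F1=2 F2=1 F3=1; commitIndex=1
Op 7: F3 acks idx 1 -> match: F0=1 F1=2 F2=1 F3=1; commitIndex=1
Op 8: F2 acks idx 2 -> match: F0=1 F1=2 F2=2 F3=1; commitIndex=2
Op 9: append 2 -> log_len=4
Op 10: F3 acks idx 3 -> match: F0=1 F1=2 F2=2 F3=3; commitIndex=2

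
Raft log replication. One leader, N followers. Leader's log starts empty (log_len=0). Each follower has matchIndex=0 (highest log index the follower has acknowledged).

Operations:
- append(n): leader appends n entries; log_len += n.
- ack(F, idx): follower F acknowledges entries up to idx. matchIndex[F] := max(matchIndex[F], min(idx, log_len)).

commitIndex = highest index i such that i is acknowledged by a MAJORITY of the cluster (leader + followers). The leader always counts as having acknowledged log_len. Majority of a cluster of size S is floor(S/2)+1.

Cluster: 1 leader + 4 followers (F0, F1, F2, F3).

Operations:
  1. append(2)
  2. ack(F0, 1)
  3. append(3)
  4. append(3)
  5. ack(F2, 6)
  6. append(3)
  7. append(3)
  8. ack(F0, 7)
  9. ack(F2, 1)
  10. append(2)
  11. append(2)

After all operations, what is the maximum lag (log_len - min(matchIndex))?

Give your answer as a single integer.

Op 1: append 2 -> log_len=2
Op 2: F0 acks idx 1 -> match: F0=1 F1=0 F2=0 F3=0; commitIndex=0
Op 3: append 3 -> log_len=5
Op 4: append 3 -> log_len=8
Op 5: F2 acks idx 6 -> match: F0=1 F1=0 F2=6 F3=0; commitIndex=1
Op 6: append 3 -> log_len=11
Op 7: append 3 -> log_len=14
Op 8: F0 acks idx 7 -> match: F0=7 F1=0 F2=6 F3=0; commitIndex=6
Op 9: F2 acks idx 1 -> match: F0=7 F1=0 F2=6 F3=0; commitIndex=6
Op 10: append 2 -> log_len=16
Op 11: append 2 -> log_len=18

Answer: 18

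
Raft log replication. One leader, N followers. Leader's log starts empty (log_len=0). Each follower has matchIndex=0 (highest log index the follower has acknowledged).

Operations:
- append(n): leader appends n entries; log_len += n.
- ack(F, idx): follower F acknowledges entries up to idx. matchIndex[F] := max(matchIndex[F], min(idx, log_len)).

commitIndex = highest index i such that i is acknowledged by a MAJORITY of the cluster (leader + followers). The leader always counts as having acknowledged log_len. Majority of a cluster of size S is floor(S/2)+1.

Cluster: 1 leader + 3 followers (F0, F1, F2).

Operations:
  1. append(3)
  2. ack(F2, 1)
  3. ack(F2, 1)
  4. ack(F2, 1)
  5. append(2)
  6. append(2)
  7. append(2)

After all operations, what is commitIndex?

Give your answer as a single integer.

Answer: 0

Derivation:
Op 1: append 3 -> log_len=3
Op 2: F2 acks idx 1 -> match: F0=0 F1=0 F2=1; commitIndex=0
Op 3: F2 acks idx 1 -> match: F0=0 F1=0 F2=1; commitIndex=0
Op 4: F2 acks idx 1 -> match: F0=0 F1=0 F2=1; commitIndex=0
Op 5: append 2 -> log_len=5
Op 6: append 2 -> log_len=7
Op 7: append 2 -> log_len=9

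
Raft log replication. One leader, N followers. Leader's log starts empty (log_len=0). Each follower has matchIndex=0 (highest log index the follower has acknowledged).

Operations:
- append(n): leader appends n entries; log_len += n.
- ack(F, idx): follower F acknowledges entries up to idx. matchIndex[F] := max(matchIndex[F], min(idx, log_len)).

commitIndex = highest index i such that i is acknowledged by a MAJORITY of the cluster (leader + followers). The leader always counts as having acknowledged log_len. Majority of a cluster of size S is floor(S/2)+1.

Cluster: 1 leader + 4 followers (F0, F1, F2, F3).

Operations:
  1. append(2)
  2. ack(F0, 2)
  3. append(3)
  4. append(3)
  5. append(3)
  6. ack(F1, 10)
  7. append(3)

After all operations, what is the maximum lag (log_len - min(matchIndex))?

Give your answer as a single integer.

Op 1: append 2 -> log_len=2
Op 2: F0 acks idx 2 -> match: F0=2 F1=0 F2=0 F3=0; commitIndex=0
Op 3: append 3 -> log_len=5
Op 4: append 3 -> log_len=8
Op 5: append 3 -> log_len=11
Op 6: F1 acks idx 10 -> match: F0=2 F1=10 F2=0 F3=0; commitIndex=2
Op 7: append 3 -> log_len=14

Answer: 14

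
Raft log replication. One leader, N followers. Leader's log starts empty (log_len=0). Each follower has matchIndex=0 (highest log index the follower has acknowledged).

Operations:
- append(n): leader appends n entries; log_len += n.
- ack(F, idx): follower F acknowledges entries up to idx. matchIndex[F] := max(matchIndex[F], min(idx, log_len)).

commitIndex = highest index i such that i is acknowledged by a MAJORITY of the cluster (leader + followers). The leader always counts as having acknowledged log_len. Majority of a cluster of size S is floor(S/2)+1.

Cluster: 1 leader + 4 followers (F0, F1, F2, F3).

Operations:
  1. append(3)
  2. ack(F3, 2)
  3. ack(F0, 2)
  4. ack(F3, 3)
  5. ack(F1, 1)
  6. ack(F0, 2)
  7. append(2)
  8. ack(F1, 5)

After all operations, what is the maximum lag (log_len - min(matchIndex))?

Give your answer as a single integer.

Answer: 5

Derivation:
Op 1: append 3 -> log_len=3
Op 2: F3 acks idx 2 -> match: F0=0 F1=0 F2=0 F3=2; commitIndex=0
Op 3: F0 acks idx 2 -> match: F0=2 F1=0 F2=0 F3=2; commitIndex=2
Op 4: F3 acks idx 3 -> match: F0=2 F1=0 F2=0 F3=3; commitIndex=2
Op 5: F1 acks idx 1 -> match: F0=2 F1=1 F2=0 F3=3; commitIndex=2
Op 6: F0 acks idx 2 -> match: F0=2 F1=1 F2=0 F3=3; commitIndex=2
Op 7: append 2 -> log_len=5
Op 8: F1 acks idx 5 -> match: F0=2 F1=5 F2=0 F3=3; commitIndex=3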